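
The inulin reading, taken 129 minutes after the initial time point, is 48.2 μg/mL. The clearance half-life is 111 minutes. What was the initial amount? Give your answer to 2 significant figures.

110 μg/mL

Number of half-lives elapsed: n = 129/111 ≈ 1.1622.
A₀ = A × 2^n = 48.2 × 2^1.1622 = 48.2 × 2.2379 ≈ 107.87 μg/mL.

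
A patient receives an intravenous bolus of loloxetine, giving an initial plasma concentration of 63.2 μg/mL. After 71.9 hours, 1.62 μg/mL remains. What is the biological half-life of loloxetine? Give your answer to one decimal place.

13.6 hours

A/A₀ = 1.62/63.2 ≈ 0.025633.
n = log₂(39.012) ≈ 5.2859 half-lives elapsed in 71.9 hours.
t½ = 71.9/5.2859 ≈ 13.602 hours.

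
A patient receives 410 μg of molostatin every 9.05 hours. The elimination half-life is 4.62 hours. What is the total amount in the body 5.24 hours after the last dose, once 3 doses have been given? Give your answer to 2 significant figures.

The 3 doses were given 23.34, 14.29, 5.24 hours ago.
Total = 410·(1/2)^(23.34/4.62) + 410·(1/2)^(14.29/4.62) + 410·(1/2)^(5.24/4.62)
      = 12.359 + 48.048 + 186.79 ≈ 247.2 μg.

250 μg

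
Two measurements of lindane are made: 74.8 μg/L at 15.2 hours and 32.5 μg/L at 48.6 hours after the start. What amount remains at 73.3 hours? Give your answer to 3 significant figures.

17.5 μg/L

Over Δt = 48.6 − 15.2 = 33.4 hours, the level fell by a factor of 74.8/32.5 ≈ 2.3015.
n = log₂(2.3015) ≈ 1.2026 half-lives, so t½ = 33.4/1.2026 ≈ 27.773 hours.
From t = 48.6 to t = 73.3: 32.5 × (1/2)^((73.3−48.6)/27.773) ≈ 17.545 μg/L.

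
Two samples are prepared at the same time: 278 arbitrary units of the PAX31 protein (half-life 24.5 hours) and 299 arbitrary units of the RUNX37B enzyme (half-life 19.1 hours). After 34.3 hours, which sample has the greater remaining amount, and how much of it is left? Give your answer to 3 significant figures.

PAX31 protein, 105 arbitrary units

PAX31 protein: 278 × (1/2)^1.4 ≈ 105.34 arbitrary units.
RUNX37B enzyme: 299 × (1/2)^1.7958 ≈ 86.115 arbitrary units.
PAX31 protein has more remaining, at ≈ 105.34 arbitrary units.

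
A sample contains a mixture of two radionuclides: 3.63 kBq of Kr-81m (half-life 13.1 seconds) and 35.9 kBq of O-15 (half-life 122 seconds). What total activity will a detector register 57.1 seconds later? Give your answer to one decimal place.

26.1 kBq

Kr-81m: 3.63 × (1/2)^(57.1/13.1) = 3.63 × (1/2)^4.3588 ≈ 0.17692 kBq.
O-15: 35.9 × (1/2)^(57.1/122) = 35.9 × (1/2)^0.46803 ≈ 25.954 kBq.
Total = 0.17692 + 25.954 ≈ 26.131 kBq.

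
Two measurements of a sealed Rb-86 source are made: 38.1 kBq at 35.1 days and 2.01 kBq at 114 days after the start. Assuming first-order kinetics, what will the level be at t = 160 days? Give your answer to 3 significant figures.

Over Δt = 114 − 35.1 = 78.9 days, the level fell by a factor of 38.1/2.01 ≈ 18.955.
n = log₂(18.955) ≈ 4.2445 half-lives, so t½ = 78.9/4.2445 ≈ 18.589 days.
From t = 114 to t = 160: 2.01 × (1/2)^((160−114)/18.589) ≈ 0.36163 kBq.

0.362 kBq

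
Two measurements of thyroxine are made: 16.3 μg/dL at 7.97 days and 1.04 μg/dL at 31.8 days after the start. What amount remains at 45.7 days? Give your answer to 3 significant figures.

Over Δt = 31.8 − 7.97 = 23.83 days, the level fell by a factor of 16.3/1.04 ≈ 15.673.
n = log₂(15.673) ≈ 3.9702 half-lives, so t½ = 23.83/3.9702 ≈ 6.0022 days.
From t = 31.8 to t = 45.7: 1.04 × (1/2)^((45.7−31.8)/6.0022) ≈ 0.20888 μg/dL.

0.209 μg/dL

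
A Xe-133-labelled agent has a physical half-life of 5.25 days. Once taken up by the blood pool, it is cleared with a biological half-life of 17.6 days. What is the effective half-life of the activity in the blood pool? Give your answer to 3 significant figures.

1/t_eff = 1/t_phys + 1/t_biol = 1/5.25 + 1/17.6 = 0.24729 per day.
t_eff = 5.25 × 17.6 / (5.25 + 17.6) ≈ 4.0438 days.

4.04 days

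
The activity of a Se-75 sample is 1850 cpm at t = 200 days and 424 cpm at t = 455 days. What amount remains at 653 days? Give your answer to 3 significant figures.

135 cpm

Over Δt = 455 − 200 = 255 days, the level fell by a factor of 1850/424 ≈ 4.3632.
n = log₂(4.3632) ≈ 2.1254 half-lives, so t½ = 255/2.1254 ≈ 119.98 days.
From t = 455 to t = 653: 424 × (1/2)^((653−455)/119.98) ≈ 135.08 cpm.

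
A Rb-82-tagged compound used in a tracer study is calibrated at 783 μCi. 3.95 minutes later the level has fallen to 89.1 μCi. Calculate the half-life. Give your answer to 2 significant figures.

1.3 minutes

A/A₀ = 89.1/783 ≈ 0.11379.
n = log₂(8.7879) ≈ 3.1355 half-lives elapsed in 3.95 minutes.
t½ = 3.95/3.1355 ≈ 1.2598 minutes.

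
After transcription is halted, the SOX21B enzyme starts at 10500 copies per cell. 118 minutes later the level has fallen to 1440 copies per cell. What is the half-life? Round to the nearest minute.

A/A₀ = 1440/10500 ≈ 0.13714.
n = log₂(7.2917) ≈ 2.8662 half-lives elapsed in 118 minutes.
t½ = 118/2.8662 ≈ 41.169 minutes.

41 minutes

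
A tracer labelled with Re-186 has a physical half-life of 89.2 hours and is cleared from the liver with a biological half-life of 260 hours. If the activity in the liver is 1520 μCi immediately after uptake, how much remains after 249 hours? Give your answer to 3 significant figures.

113 μCi

1/t_eff = 1/t_phys + 1/t_biol = 1/89.2 + 1/260 = 0.015057 per hour.
t_eff = 89.2 × 260 / (89.2 + 260) ≈ 66.415 hours.
Remaining = 1520 × (1/2)^(249/66.415) = 1520 × (1/2)^3.7492 ≈ 113.04 μCi.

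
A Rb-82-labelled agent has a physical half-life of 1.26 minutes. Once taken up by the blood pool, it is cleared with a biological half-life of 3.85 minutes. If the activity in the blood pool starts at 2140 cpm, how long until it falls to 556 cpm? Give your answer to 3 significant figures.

1.85 minutes

1/t_eff = 1/t_phys + 1/t_biol = 1/1.26 + 1/3.85 = 1.0534 per minute.
t_eff = 1.26 × 3.85 / (1.26 + 3.85) ≈ 0.94932 minutes.
n = log₂(2140/556) ≈ 1.9445; t = 1.9445 × 0.94932 ≈ 1.8459 minutes.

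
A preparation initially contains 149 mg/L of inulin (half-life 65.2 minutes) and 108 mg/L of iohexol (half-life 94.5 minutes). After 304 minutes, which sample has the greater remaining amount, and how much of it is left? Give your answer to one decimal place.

iohexol, 11.6 mg/L

inulin: 149 × (1/2)^4.6626 ≈ 5.8832 mg/L.
iohexol: 108 × (1/2)^3.2169 ≈ 11.615 mg/L.
Iohexol has more remaining, at ≈ 11.615 mg/L.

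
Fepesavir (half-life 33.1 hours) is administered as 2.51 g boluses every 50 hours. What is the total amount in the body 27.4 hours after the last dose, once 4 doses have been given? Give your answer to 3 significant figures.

2.15 g

The 4 doses were given 177.4, 127.4, 77.4, 27.4 hours ago.
Total = 2.51·(1/2)^(177.4/33.1) + 2.51·(1/2)^(127.4/33.1) + 2.51·(1/2)^(77.4/33.1) + 2.51·(1/2)^(27.4/33.1)
      = 0.061136 + 0.17419 + 0.49631 + 1.4141 ≈ 2.1457 g.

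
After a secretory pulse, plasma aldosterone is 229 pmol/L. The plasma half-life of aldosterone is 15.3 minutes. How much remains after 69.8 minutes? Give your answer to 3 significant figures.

9.69 pmol/L

Number of half-lives: n = 69.8/15.3 ≈ 4.5621.
Remaining = 229 × (1/2)^4.5621 = 229 × 0.042332 ≈ 9.6941 pmol/L.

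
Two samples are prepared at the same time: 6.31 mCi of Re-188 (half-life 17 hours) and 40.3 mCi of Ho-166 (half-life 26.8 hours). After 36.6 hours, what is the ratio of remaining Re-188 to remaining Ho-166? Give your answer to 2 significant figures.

Re-188: 6.31 × (1/2)^(36.6/17) = 6.31 × (1/2)^2.1529 ≈ 1.4188 mCi.
Ho-166: 40.3 × (1/2)^(36.6/26.8) = 40.3 × (1/2)^1.3657 ≈ 15.639 mCi.
Ratio ≈ 1.4188 / 15.639 ≈ 0.090726.

0.091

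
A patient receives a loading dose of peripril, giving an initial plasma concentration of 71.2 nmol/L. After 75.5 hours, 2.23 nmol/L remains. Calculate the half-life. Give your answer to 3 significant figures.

15.1 hours

A/A₀ = 2.23/71.2 ≈ 0.03132.
n = log₂(31.928) ≈ 4.9968 half-lives elapsed in 75.5 hours.
t½ = 75.5/4.9968 ≈ 15.11 hours.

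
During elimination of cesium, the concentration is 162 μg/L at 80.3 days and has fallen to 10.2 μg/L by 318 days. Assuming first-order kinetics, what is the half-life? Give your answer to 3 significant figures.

59.6 days

Over Δt = 318 − 80.3 = 237.7 days, the level fell by a factor of 162/10.2 ≈ 15.882.
n = log₂(15.882) ≈ 3.9894 half-lives, so t½ = 237.7/3.9894 ≈ 59.584 days.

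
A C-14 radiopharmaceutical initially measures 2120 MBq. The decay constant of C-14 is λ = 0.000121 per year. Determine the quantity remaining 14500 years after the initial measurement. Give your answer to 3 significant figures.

t½ = ln 2 / λ = 0.69315 / 0.000121 ≈ 5728.5 years.
Number of half-lives: n = 14500/5728.5 ≈ 2.5312.
Remaining = 2120 × (1/2)^2.5312 = 2120 × 0.17299 ≈ 366.75 MBq.

367 MBq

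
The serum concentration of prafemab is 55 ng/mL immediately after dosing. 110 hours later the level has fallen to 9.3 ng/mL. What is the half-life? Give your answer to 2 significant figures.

43 hours

A/A₀ = 9.3/55 ≈ 0.16909.
n = log₂(5.914) ≈ 2.5641 half-lives elapsed in 110 hours.
t½ = 110/2.5641 ≈ 42.9 hours.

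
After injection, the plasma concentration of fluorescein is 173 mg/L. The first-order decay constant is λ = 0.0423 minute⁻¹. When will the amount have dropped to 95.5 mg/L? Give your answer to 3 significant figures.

t½ = ln 2 / λ = 0.69315 / 0.0423 ≈ 16.386 minutes.
Fraction remaining = 95.5/173 ≈ 0.55202.
n = log₂(173/95.5) = ln(1.8115)/ln 2 ≈ 0.8572 half-lives.
t = n × t½ = 0.8572 × 16.386 ≈ 14.046 minutes.

14.0 minutes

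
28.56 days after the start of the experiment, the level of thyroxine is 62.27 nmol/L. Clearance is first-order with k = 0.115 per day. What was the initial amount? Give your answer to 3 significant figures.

t½ = ln 2 / k = 0.69315 / 0.115 ≈ 6.0274 days.
Number of half-lives elapsed: n = 28.56/6.0274 ≈ 4.7384.
A₀ = A × 2^n = 62.27 × 2^4.7384 = 62.27 × 26.693 ≈ 1662.2 nmol/L.

1660 nmol/L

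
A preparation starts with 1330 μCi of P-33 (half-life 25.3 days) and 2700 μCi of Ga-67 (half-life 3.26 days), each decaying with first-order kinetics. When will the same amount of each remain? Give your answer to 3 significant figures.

Set 1330·(1/2)^(t/25.3) = 2700·(1/2)^(t/3.26).
Taking log₂: log₂(1330/2700) = t·(1/25.3 − 1/3.26).
log₂(0.49259) = -1.0215; 1/25.3 − 1/3.26 = -0.26722.
t = -1.0215 / -0.26722 ≈ 3.8228 days.

3.82 days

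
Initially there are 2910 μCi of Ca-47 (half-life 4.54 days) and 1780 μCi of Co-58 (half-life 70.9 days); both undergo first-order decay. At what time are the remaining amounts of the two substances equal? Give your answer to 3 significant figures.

3.44 days

Set 2910·(1/2)^(t/4.54) = 1780·(1/2)^(t/70.9).
Taking log₂: log₂(2910/1780) = t·(1/4.54 − 1/70.9).
log₂(1.6348) = 0.70914; 1/4.54 − 1/70.9 = 0.20616.
t = 0.70914 / 0.20616 ≈ 3.4398 days.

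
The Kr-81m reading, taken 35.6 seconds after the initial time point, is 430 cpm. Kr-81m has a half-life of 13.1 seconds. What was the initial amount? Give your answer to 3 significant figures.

Number of half-lives elapsed: n = 35.6/13.1 ≈ 2.7176.
A₀ = A × 2^n = 430 × 2^2.7176 = 430 × 6.5776 ≈ 2828.4 cpm.

2830 cpm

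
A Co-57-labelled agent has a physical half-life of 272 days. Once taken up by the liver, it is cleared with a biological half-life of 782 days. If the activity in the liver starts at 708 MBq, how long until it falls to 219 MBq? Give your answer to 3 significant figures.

342 days

1/t_eff = 1/t_phys + 1/t_biol = 1/272 + 1/782 = 0.0049552 per day.
t_eff = 272 × 782 / (272 + 782) ≈ 201.81 days.
n = log₂(708/219) ≈ 1.6928; t = 1.6928 × 201.81 ≈ 341.62 days.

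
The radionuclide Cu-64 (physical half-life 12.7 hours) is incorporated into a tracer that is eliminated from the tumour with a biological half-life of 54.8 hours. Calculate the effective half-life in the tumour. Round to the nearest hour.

10 hours

1/t_eff = 1/t_phys + 1/t_biol = 1/12.7 + 1/54.8 = 0.096988 per hour.
t_eff = 12.7 × 54.8 / (12.7 + 54.8) ≈ 10.311 hours.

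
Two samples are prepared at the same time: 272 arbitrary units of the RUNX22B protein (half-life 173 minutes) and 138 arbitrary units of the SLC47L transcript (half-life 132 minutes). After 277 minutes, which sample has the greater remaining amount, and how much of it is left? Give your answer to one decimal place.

RUNX22B protein, 89.7 arbitrary units

RUNX22B protein: 272 × (1/2)^1.6012 ≈ 89.655 arbitrary units.
SLC47L transcript: 138 × (1/2)^2.0985 ≈ 32.223 arbitrary units.
RUNX22B protein has more remaining, at ≈ 89.655 arbitrary units.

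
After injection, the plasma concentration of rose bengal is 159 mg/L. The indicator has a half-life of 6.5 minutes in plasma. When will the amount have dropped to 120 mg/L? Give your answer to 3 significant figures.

Fraction remaining = 120/159 ≈ 0.75472.
n = log₂(159/120) = ln(1.325)/ln 2 ≈ 0.40599 half-lives.
t = n × t½ = 0.40599 × 6.5 ≈ 2.639 minutes.

2.64 minutes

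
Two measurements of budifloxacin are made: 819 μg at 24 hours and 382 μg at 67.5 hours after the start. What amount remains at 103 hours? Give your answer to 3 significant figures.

205 μg

Over Δt = 67.5 − 24 = 43.5 hours, the level fell by a factor of 819/382 ≈ 2.144.
n = log₂(2.144) ≈ 1.1003 half-lives, so t½ = 43.5/1.1003 ≈ 39.535 hours.
From t = 67.5 to t = 103: 382 × (1/2)^((103−67.5)/39.535) ≈ 205 μg.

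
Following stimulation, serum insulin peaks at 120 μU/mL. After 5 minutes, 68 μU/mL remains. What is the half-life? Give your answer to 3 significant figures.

A/A₀ = 68/120 ≈ 0.56667.
n = log₂(1.7647) ≈ 0.81943 half-lives elapsed in 5 minutes.
t½ = 5/0.81943 ≈ 6.1018 minutes.

6.10 minutes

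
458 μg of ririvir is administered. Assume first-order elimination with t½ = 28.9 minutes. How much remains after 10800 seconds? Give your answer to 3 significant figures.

6.11 μg

Convert the elapsed time: 10800 seconds = 180 minutes.
Number of half-lives: n = 180/28.9 ≈ 6.2284.
Remaining = 458 × (1/2)^6.2284 = 458 × 0.013337 ≈ 6.1086 μg.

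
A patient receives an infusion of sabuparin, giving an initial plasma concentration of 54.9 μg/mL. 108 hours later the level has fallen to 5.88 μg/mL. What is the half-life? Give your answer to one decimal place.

33.5 hours

A/A₀ = 5.88/54.9 ≈ 0.1071.
n = log₂(9.3367) ≈ 3.2229 half-lives elapsed in 108 hours.
t½ = 108/3.2229 ≈ 33.51 hours.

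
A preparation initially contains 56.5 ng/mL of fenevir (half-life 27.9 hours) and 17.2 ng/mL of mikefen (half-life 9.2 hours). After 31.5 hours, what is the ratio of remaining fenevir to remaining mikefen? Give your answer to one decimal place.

16.1

fenevir: 56.5 × (1/2)^(31.5/27.9) = 56.5 × (1/2)^1.129 ≈ 25.833 ng/mL.
mikefen: 17.2 × (1/2)^(31.5/9.2) = 17.2 × (1/2)^3.4239 ≈ 1.6026 ng/mL.
Ratio ≈ 25.833 / 1.6026 ≈ 16.119.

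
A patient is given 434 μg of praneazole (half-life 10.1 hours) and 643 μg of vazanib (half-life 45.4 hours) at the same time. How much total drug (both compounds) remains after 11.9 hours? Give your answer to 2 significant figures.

praneazole: 434 × (1/2)^(11.9/10.1) = 434 × (1/2)^1.1782 ≈ 191.78 μg.
vazanib: 643 × (1/2)^(11.9/45.4) = 643 × (1/2)^0.26211 ≈ 536.18 μg.
Total = 191.78 + 536.18 ≈ 727.96 μg.

730 μg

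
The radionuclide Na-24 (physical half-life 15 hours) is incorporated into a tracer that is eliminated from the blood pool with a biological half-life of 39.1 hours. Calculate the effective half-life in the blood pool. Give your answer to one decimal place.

10.8 hours

1/t_eff = 1/t_phys + 1/t_biol = 1/15 + 1/39.1 = 0.092242 per hour.
t_eff = 15 × 39.1 / (15 + 39.1) ≈ 10.841 hours.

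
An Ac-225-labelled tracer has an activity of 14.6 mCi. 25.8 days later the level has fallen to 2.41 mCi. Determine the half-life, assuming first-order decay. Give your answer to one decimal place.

9.9 days

A/A₀ = 2.41/14.6 ≈ 0.16507.
n = log₂(6.0581) ≈ 2.5989 half-lives elapsed in 25.8 days.
t½ = 25.8/2.5989 ≈ 9.9274 days.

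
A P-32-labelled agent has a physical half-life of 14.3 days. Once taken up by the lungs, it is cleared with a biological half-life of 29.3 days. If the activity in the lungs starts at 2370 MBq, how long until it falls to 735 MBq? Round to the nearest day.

1/t_eff = 1/t_phys + 1/t_biol = 1/14.3 + 1/29.3 = 0.10406 per day.
t_eff = 14.3 × 29.3 / (14.3 + 29.3) ≈ 9.6099 days.
n = log₂(2370/735) ≈ 1.6891; t = 1.6891 × 9.6099 ≈ 16.232 days.

16 days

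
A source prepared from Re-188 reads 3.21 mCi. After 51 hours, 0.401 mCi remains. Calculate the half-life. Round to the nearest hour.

17 hours

A/A₀ = 0.401/3.21 ≈ 0.12492.
n = log₂(8.005) ≈ 3.0009 half-lives elapsed in 51 hours.
t½ = 51/3.0009 ≈ 16.995 hours.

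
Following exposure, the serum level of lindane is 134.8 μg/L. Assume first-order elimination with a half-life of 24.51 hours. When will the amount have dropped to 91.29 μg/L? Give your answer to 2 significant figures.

14 hours

Fraction remaining = 91.29/134.8 ≈ 0.67723.
n = log₂(134.8/91.29) = ln(1.4766)/ln 2 ≈ 0.56229 half-lives.
t = n × t½ = 0.56229 × 24.51 ≈ 13.782 hours.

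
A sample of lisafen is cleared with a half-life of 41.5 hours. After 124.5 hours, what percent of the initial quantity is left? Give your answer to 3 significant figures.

12.5%

n = 124.5/41.5 ≈ 3 half-lives.
Fraction remaining = (1/2)^3 ≈ 0.125, i.e. 12.5%.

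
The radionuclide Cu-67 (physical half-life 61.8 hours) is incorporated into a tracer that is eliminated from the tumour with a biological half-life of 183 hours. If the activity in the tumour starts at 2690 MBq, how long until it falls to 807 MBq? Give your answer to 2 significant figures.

80 hours

1/t_eff = 1/t_phys + 1/t_biol = 1/61.8 + 1/183 = 0.021646 per hour.
t_eff = 61.8 × 183 / (61.8 + 183) ≈ 46.199 hours.
n = log₂(2690/807) ≈ 1.737; t = 1.737 × 46.199 ≈ 80.245 hours.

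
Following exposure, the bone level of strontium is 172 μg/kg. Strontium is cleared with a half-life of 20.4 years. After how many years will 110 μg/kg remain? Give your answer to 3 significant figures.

13.2 years

Fraction remaining = 110/172 ≈ 0.63953.
n = log₂(172/110) = ln(1.5636)/ln 2 ≈ 0.64491 half-lives.
t = n × t½ = 0.64491 × 20.4 ≈ 13.156 years.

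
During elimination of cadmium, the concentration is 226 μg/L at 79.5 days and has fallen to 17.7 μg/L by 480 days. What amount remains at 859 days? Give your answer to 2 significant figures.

1.6 μg/L

Over Δt = 480 − 79.5 = 400.5 days, the level fell by a factor of 226/17.7 ≈ 12.768.
n = log₂(12.768) ≈ 3.6745 half-lives, so t½ = 400.5/3.6745 ≈ 108.99 days.
From t = 480 to t = 859: 17.7 × (1/2)^((859−480)/108.99) ≈ 1.5893 μg/L.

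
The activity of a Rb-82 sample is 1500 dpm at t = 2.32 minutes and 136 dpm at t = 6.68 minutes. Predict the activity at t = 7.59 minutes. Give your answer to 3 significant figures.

Over Δt = 6.68 − 2.32 = 4.36 minutes, the level fell by a factor of 1500/136 ≈ 11.029.
n = log₂(11.029) ≈ 3.4633 half-lives, so t½ = 4.36/3.4633 ≈ 1.2589 minutes.
From t = 6.68 to t = 7.59: 136 × (1/2)^((7.59−6.68)/1.2589) ≈ 82.403 dpm.

82.4 dpm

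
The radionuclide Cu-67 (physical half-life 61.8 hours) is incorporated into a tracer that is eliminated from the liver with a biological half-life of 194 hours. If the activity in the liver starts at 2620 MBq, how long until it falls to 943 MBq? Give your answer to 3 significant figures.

69.1 hours

1/t_eff = 1/t_phys + 1/t_biol = 1/61.8 + 1/194 = 0.021336 per hour.
t_eff = 61.8 × 194 / (61.8 + 194) ≈ 46.869 hours.
n = log₂(2620/943) ≈ 1.4742; t = 1.4742 × 46.869 ≈ 69.097 hours.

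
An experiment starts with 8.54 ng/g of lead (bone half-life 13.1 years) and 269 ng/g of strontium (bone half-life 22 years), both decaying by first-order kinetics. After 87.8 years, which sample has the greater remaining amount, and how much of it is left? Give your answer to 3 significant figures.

lead: 8.54 × (1/2)^6.7023 ≈ 0.08201 ng/g.
strontium: 269 × (1/2)^3.9909 ≈ 16.919 ng/g.
Strontium has more remaining, at ≈ 16.919 ng/g.

strontium, 16.9 ng/g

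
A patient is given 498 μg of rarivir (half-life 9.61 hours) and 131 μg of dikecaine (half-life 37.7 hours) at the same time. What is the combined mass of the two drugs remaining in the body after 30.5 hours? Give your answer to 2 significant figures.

rarivir: 498 × (1/2)^(30.5/9.61) = 498 × (1/2)^3.1738 ≈ 55.186 μg.
dikecaine: 131 × (1/2)^(30.5/37.7) = 131 × (1/2)^0.80902 ≈ 74.771 μg.
Total = 55.186 + 74.771 ≈ 129.96 μg.

130 μg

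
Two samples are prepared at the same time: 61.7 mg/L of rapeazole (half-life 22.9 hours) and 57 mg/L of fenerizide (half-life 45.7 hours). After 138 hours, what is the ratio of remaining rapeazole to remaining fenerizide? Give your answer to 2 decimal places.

0.13

rapeazole: 61.7 × (1/2)^(138/22.9) = 61.7 × (1/2)^6.0262 ≈ 0.94671 mg/L.
fenerizide: 57 × (1/2)^(138/45.7) = 57 × (1/2)^3.0197 ≈ 7.0284 mg/L.
Ratio ≈ 0.94671 / 7.0284 ≈ 0.1347.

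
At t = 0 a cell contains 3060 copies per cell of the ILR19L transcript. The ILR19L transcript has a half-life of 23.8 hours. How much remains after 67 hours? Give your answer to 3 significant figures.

Number of half-lives: n = 67/23.8 ≈ 2.8151.
Remaining = 3060 × (1/2)^2.8151 = 3060 × 0.14209 ≈ 434.79 copies per cell.

435 copies per cell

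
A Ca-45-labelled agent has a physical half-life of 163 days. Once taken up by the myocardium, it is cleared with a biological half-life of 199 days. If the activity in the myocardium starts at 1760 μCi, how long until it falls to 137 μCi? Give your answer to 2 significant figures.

1/t_eff = 1/t_phys + 1/t_biol = 1/163 + 1/199 = 0.01116 per day.
t_eff = 163 × 199 / (163 + 199) ≈ 89.605 days.
n = log₂(1760/137) ≈ 3.6833; t = 3.6833 × 89.605 ≈ 330.04 days.

330 days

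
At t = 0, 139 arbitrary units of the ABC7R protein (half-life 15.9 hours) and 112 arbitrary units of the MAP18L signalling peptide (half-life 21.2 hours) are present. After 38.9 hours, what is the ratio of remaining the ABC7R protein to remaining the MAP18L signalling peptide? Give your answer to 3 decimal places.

0.812

ABC7R protein: 139 × (1/2)^(38.9/15.9) = 139 × (1/2)^2.4465 ≈ 25.5 arbitrary units.
MAP18L signalling peptide: 112 × (1/2)^(38.9/21.2) = 112 × (1/2)^1.8349 ≈ 31.395 arbitrary units.
Ratio ≈ 25.5 / 31.395 ≈ 0.81222.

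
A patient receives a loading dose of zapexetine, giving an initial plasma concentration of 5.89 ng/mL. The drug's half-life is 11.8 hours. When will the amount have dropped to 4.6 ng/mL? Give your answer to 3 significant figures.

Fraction remaining = 4.6/5.89 ≈ 0.78098.
n = log₂(5.89/4.6) = ln(1.2804)/ln 2 ≈ 0.35663 half-lives.
t = n × t½ = 0.35663 × 11.8 ≈ 4.2083 hours.

4.21 hours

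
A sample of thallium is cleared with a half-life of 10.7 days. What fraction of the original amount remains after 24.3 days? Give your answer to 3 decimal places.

0.207

n = 24.3/10.7 ≈ 2.271 half-lives.
Fraction remaining = (1/2)^2.271 ≈ 0.20718.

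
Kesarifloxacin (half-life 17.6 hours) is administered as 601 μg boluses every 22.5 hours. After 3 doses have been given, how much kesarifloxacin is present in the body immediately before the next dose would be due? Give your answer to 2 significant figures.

390 μg

The 3 doses were given 67.5, 45, 22.5 hours ago.
Total = 601·(1/2)^(67.5/17.6) + 601·(1/2)^(45/17.6) + 601·(1/2)^(22.5/17.6)
      = 42.107 + 102.14 + 247.76 ≈ 392.01 μg.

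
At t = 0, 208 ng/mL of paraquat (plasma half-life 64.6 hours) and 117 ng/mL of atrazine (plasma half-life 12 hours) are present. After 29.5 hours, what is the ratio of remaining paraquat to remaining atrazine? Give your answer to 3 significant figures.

7.12

paraquat: 208 × (1/2)^(29.5/64.6) = 208 × (1/2)^0.45666 ≈ 151.56 ng/mL.
atrazine: 117 × (1/2)^(29.5/12) = 117 × (1/2)^2.4583 ≈ 21.289 ng/mL.
Ratio ≈ 151.56 / 21.289 ≈ 7.1194.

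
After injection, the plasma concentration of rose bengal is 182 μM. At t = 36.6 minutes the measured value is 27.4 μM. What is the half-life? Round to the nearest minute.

A/A₀ = 27.4/182 ≈ 0.15055.
n = log₂(6.6423) ≈ 2.7317 half-lives elapsed in 36.6 minutes.
t½ = 36.6/2.7317 ≈ 13.398 minutes.

13 minutes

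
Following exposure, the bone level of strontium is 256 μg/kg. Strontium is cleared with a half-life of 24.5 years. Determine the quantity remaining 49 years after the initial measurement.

64 μg/kg

Elapsed time is 2 half-lives (49/24.5).
Each half-life halves the amount: 256 × (1/2)^2 = 256/4 = 64 μg/kg.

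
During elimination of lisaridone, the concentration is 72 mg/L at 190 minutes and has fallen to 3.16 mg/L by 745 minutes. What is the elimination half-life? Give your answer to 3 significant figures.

123 minutes

Over Δt = 745 − 190 = 555 minutes, the level fell by a factor of 72/3.16 ≈ 22.785.
n = log₂(22.785) ≈ 4.51 half-lives, so t½ = 555/4.51 ≈ 123.06 minutes.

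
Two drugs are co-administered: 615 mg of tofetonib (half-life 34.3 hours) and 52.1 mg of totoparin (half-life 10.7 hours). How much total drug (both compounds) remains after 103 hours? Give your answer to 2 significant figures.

tofetonib: 615 × (1/2)^(103/34.3) = 615 × (1/2)^3.0029 ≈ 76.72 mg.
totoparin: 52.1 × (1/2)^(103/10.7) = 52.1 × (1/2)^9.6262 ≈ 0.065928 mg.
Total = 76.72 + 0.065928 ≈ 76.786 mg.

77 mg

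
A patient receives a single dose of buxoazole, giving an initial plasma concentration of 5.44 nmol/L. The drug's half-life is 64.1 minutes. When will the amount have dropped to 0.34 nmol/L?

0.34/5.44 = 1/16, so 4 half-lives have elapsed.
t = 4 × 64.1 = 256.4 minutes.

256.4 minutes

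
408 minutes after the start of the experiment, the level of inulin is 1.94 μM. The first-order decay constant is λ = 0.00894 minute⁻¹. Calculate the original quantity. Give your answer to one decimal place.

74.5 μM

t½ = ln 2 / λ = 0.69315 / 0.00894 ≈ 77.533 minutes.
Number of half-lives elapsed: n = 408/77.533 ≈ 5.2623.
A₀ = A × 2^n = 1.94 × 2^5.2623 = 1.94 × 38.379 ≈ 74.456 μM.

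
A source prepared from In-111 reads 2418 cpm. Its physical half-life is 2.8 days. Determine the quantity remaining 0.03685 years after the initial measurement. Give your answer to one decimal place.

Convert the elapsed time: 0.03685 years = 13.4503 days.
Number of half-lives: n = 13.4503/2.8 ≈ 4.8037.
Remaining = 2418 × (1/2)^4.8037 = 2418 × 0.035806 ≈ 86.579 cpm.

86.6 cpm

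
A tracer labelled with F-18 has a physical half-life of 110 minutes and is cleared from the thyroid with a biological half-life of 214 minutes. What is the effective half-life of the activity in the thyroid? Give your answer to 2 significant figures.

73 minutes

1/t_eff = 1/t_phys + 1/t_biol = 1/110 + 1/214 = 0.013764 per minute.
t_eff = 110 × 214 / (110 + 214) ≈ 72.654 minutes.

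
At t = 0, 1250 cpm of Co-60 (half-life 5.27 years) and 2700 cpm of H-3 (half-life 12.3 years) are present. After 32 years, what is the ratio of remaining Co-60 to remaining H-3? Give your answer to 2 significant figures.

0.042

Co-60: 1250 × (1/2)^(32/5.27) = 1250 × (1/2)^6.0721 ≈ 18.579 cpm.
H-3: 2700 × (1/2)^(32/12.3) = 2700 × (1/2)^2.6016 ≈ 444.83 cpm.
Ratio ≈ 18.579 / 444.83 ≈ 0.041766.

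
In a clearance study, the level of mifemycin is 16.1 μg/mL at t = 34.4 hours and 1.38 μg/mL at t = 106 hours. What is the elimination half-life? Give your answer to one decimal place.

20.2 hours

Over Δt = 106 − 34.4 = 71.6 hours, the level fell by a factor of 16.1/1.38 ≈ 11.667.
n = log₂(11.667) ≈ 3.5443 half-lives, so t½ = 71.6/3.5443 ≈ 20.201 hours.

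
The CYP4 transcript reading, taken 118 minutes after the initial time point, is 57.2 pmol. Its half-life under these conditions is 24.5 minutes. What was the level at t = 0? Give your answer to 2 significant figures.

Number of half-lives elapsed: n = 118/24.5 ≈ 4.8163.
A₀ = A × 2^n = 57.2 × 2^4.8163 = 57.2 × 28.175 ≈ 1611.6 pmol.

1600 pmol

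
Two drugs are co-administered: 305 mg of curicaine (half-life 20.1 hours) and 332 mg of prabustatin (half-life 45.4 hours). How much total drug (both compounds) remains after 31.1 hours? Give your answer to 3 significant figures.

curicaine: 305 × (1/2)^(31.1/20.1) = 305 × (1/2)^1.5473 ≈ 104.36 mg.
prabustatin: 332 × (1/2)^(31.1/45.4) = 332 × (1/2)^0.68502 ≈ 206.5 mg.
Total = 104.36 + 206.5 ≈ 310.86 mg.

311 mg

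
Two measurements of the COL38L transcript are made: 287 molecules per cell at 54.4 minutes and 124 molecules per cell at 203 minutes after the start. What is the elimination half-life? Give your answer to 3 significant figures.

Over Δt = 203 − 54.4 = 148.6 minutes, the level fell by a factor of 287/124 ≈ 2.3145.
n = log₂(2.3145) ≈ 1.2107 half-lives, so t½ = 148.6/1.2107 ≈ 122.74 minutes.

123 minutes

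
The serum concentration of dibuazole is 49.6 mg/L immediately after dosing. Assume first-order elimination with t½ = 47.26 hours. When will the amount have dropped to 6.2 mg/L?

6.2/49.6 = 1/8, so 3 half-lives have elapsed.
t = 3 × 47.26 = 141.78 hours.

141.78 hours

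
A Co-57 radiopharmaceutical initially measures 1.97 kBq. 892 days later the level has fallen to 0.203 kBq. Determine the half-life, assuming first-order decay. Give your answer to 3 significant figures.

A/A₀ = 0.203/1.97 ≈ 0.10305.
n = log₂(9.7044) ≈ 3.2786 half-lives elapsed in 892 days.
t½ = 892/3.2786 ≈ 272.06 days.

272 days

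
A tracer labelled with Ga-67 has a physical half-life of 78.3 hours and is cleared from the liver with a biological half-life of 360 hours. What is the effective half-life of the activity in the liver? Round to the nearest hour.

1/t_eff = 1/t_phys + 1/t_biol = 1/78.3 + 1/360 = 0.015549 per hour.
t_eff = 78.3 × 360 / (78.3 + 360) ≈ 64.312 hours.

64 hours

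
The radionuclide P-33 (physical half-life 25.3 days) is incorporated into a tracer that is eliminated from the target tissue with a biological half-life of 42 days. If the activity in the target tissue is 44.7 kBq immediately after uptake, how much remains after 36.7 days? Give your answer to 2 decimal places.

8.92 kBq

1/t_eff = 1/t_phys + 1/t_biol = 1/25.3 + 1/42 = 0.063335 per day.
t_eff = 25.3 × 42 / (25.3 + 42) ≈ 15.789 days.
Remaining = 44.7 × (1/2)^(36.7/15.789) = 44.7 × (1/2)^2.3244 ≈ 8.9247 kBq.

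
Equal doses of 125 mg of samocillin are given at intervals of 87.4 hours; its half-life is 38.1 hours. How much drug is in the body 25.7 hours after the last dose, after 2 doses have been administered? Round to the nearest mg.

94 mg

The 2 doses were given 113.1, 25.7 hours ago.
Total = 125·(1/2)^(113.1/38.1) + 125·(1/2)^(25.7/38.1)
      = 15.97 + 78.316 ≈ 94.286 mg.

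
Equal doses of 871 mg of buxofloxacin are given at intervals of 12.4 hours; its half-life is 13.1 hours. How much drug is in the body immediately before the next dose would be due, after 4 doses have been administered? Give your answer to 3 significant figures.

871 mg

The 4 doses were given 49.6, 37.2, 24.8, 12.4 hours ago.
Total = 871·(1/2)^(49.6/13.1) + 871·(1/2)^(37.2/13.1) + 871·(1/2)^(24.8/13.1) + 871·(1/2)^(12.4/13.1)
      = 63.131 + 121.67 + 234.49 + 451.93 ≈ 871.23 mg.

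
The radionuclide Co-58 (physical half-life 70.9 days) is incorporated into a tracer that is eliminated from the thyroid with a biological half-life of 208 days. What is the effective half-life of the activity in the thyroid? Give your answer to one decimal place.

1/t_eff = 1/t_phys + 1/t_biol = 1/70.9 + 1/208 = 0.018912 per day.
t_eff = 70.9 × 208 / (70.9 + 208) ≈ 52.876 days.

52.9 days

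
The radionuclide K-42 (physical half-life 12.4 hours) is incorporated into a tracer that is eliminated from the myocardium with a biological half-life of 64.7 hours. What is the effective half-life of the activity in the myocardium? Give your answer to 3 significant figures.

1/t_eff = 1/t_phys + 1/t_biol = 1/12.4 + 1/64.7 = 0.096101 per hour.
t_eff = 12.4 × 64.7 / (12.4 + 64.7) ≈ 10.406 hours.

10.4 hours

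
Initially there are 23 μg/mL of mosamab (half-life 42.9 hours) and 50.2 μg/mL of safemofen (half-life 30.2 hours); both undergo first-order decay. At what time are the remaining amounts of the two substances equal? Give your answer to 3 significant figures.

Set 23·(1/2)^(t/42.9) = 50.2·(1/2)^(t/30.2).
Taking log₂: log₂(23/50.2) = t·(1/42.9 − 1/30.2).
log₂(0.45817) = -1.1261; 1/42.9 − 1/30.2 = -0.0098026.
t = -1.1261 / -0.0098026 ≈ 114.87 hours.

115 hours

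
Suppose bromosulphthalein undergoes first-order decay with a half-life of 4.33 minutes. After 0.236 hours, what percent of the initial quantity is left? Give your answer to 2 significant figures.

10%

0.236 hours = 14.16 minutes.
n = 14.16/4.33 ≈ 3.2702 half-lives.
Fraction remaining = (1/2)^3.2702 ≈ 0.10365, i.e. 10.365%.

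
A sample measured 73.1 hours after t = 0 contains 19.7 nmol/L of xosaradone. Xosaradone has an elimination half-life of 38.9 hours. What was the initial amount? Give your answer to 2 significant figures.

72 nmol/L

Number of half-lives elapsed: n = 73.1/38.9 ≈ 1.8792.
A₀ = A × 2^n = 19.7 × 2^1.8792 = 19.7 × 3.6787 ≈ 72.469 nmol/L.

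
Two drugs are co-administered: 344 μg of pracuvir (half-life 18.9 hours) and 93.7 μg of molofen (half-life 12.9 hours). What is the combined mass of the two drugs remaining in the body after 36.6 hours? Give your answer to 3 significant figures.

103 μg

pracuvir: 344 × (1/2)^(36.6/18.9) = 344 × (1/2)^1.9365 ≈ 89.869 μg.
molofen: 93.7 × (1/2)^(36.6/12.9) = 93.7 × (1/2)^2.8372 ≈ 13.112 μg.
Total = 89.869 + 13.112 ≈ 102.98 μg.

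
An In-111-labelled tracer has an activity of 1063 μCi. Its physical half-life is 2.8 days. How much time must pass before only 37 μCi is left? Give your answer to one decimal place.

13.6 days

Fraction remaining = 37/1063 ≈ 0.034807.
n = log₂(1063/37) = ln(28.73)/ln 2 ≈ 4.8445 half-lives.
t = n × t½ = 4.8445 × 2.8 ≈ 13.565 days.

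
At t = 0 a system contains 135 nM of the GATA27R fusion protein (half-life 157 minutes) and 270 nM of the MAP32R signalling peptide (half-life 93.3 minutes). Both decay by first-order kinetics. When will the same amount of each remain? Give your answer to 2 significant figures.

230 minutes

Set 135·(1/2)^(t/157) = 270·(1/2)^(t/93.3).
Taking log₂: log₂(135/270) = t·(1/157 − 1/93.3).
log₂(0.5) = -1; 1/157 − 1/93.3 = -0.0043487.
t = -1 / -0.0043487 ≈ 229.95 minutes.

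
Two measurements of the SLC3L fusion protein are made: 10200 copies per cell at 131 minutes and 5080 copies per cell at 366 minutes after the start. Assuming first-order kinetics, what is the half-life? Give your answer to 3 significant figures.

234 minutes

Over Δt = 366 − 131 = 235 minutes, the level fell by a factor of 10200/5080 ≈ 2.0079.
n = log₂(2.0079) ≈ 1.0057 half-lives, so t½ = 235/1.0057 ≈ 233.68 minutes.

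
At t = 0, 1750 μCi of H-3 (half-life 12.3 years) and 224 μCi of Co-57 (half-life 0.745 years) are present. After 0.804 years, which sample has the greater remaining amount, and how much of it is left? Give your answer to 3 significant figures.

H-3, 1670 μCi

H-3: 1750 × (1/2)^0.065366 ≈ 1672.5 μCi.
Co-57: 224 × (1/2)^1.0792 ≈ 106.02 μCi.
H-3 has more remaining, at ≈ 1672.5 μCi.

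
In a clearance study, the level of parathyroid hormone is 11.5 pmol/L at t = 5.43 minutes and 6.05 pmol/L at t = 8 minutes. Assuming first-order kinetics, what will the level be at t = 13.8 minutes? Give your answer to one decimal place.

1.4 pmol/L

Over Δt = 8 − 5.43 = 2.57 minutes, the level fell by a factor of 11.5/6.05 ≈ 1.9008.
n = log₂(1.9008) ≈ 0.92663 half-lives, so t½ = 2.57/0.92663 ≈ 2.7735 minutes.
From t = 8 to t = 13.8: 6.05 × (1/2)^((13.8−8)/2.7735) ≈ 1.4198 pmol/L.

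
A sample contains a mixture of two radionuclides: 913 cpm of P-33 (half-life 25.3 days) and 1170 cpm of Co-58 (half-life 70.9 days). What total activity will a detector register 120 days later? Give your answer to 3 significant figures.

P-33: 913 × (1/2)^(120/25.3) = 913 × (1/2)^4.7431 ≈ 34.093 cpm.
Co-58: 1170 × (1/2)^(120/70.9) = 1170 × (1/2)^1.6925 ≈ 361.98 cpm.
Total = 34.093 + 361.98 ≈ 396.07 cpm.

396 cpm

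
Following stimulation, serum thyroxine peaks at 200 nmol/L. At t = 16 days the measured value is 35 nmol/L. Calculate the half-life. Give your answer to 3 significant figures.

A/A₀ = 35/200 ≈ 0.175.
n = log₂(5.7143) ≈ 2.5146 half-lives elapsed in 16 days.
t½ = 16/2.5146 ≈ 6.3629 days.

6.36 days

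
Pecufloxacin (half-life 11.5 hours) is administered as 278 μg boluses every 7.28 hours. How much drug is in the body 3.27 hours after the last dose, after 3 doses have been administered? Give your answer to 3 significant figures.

470 μg

The 3 doses were given 17.83, 10.55, 3.27 hours ago.
Total = 278·(1/2)^(17.83/11.5) + 278·(1/2)^(10.55/11.5) + 278·(1/2)^(3.27/11.5)
      = 94.911 + 147.19 + 228.27 ≈ 470.37 μg.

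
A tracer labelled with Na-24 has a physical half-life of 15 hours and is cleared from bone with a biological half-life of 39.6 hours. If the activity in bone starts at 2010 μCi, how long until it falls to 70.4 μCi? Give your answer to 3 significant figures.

1/t_eff = 1/t_phys + 1/t_biol = 1/15 + 1/39.6 = 0.091919 per hour.
t_eff = 15 × 39.6 / (15 + 39.6) ≈ 10.879 hours.
n = log₂(2010/70.4) ≈ 4.8355; t = 4.8355 × 10.879 ≈ 52.606 hours.

52.6 hours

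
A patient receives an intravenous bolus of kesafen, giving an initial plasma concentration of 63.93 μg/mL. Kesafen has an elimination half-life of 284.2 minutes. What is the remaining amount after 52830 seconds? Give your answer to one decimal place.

7.5 μg/mL

Convert the elapsed time: 52830 seconds = 880.5 minutes.
Number of half-lives: n = 880.5/284.2 ≈ 3.0982.
Remaining = 63.93 × (1/2)^3.0982 = 63.93 × 0.11678 ≈ 7.4656 μg/mL.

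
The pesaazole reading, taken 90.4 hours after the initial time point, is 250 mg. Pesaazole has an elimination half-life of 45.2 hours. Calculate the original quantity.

Number of half-lives elapsed: n = 90.4/45.2 ≈ 2.
A₀ = A × 2^n = 250 × 2^2 = 250 × 4 ≈ 1000 mg.

1000 mg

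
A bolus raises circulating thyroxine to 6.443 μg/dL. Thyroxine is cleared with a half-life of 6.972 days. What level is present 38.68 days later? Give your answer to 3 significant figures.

Number of half-lives: n = 38.68/6.972 ≈ 5.5479.
Remaining = 6.443 × (1/2)^5.5479 = 6.443 × 0.021375 ≈ 0.13772 μg/dL.

0.138 μg/dL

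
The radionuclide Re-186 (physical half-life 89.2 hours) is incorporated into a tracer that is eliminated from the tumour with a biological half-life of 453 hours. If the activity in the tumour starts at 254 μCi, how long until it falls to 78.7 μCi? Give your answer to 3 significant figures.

126 hours

1/t_eff = 1/t_phys + 1/t_biol = 1/89.2 + 1/453 = 0.013418 per hour.
t_eff = 89.2 × 453 / (89.2 + 453) ≈ 74.525 hours.
n = log₂(254/78.7) ≈ 1.6904; t = 1.6904 × 74.525 ≈ 125.98 hours.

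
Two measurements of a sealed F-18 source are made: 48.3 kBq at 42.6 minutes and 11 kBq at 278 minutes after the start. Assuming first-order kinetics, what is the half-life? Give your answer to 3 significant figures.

110 minutes

Over Δt = 278 − 42.6 = 235.4 minutes, the level fell by a factor of 48.3/11 ≈ 4.3909.
n = log₂(4.3909) ≈ 2.1345 half-lives, so t½ = 235.4/2.1345 ≈ 110.28 minutes.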